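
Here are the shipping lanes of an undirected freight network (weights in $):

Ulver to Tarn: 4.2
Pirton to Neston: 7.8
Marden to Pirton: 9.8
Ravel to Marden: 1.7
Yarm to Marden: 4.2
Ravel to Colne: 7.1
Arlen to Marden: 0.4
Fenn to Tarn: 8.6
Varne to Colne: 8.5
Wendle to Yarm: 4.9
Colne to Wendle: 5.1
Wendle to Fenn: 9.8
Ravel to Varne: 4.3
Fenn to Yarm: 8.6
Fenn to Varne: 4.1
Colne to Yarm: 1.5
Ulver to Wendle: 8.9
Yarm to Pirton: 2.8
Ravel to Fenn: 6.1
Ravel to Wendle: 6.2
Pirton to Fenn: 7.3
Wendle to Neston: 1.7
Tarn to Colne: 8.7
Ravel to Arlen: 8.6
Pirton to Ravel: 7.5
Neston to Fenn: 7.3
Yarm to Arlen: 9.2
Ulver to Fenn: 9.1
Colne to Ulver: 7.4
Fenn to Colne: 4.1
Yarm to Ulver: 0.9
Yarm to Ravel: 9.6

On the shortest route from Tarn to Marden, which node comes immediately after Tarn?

Candidate routes:
Tarn → Ulver → Yarm → Marden: 4.2+0.9+4.2 = 9.3
Tarn → Ulver → Yarm → Colne → Ravel → Marden: 4.2+0.9+1.5+7.1+1.7 = 15.4
Tarn → Colne → Yarm → Marden: 8.7+1.5+4.2 = 14.4
Tarn → Ulver → Yarm → Arlen → Marden: 4.2+0.9+9.2+0.4 = 14.7
Cheapest is Tarn → Ulver → Yarm → Marden at $9.3.
So from Tarn the first move is to Ulver.

Ulver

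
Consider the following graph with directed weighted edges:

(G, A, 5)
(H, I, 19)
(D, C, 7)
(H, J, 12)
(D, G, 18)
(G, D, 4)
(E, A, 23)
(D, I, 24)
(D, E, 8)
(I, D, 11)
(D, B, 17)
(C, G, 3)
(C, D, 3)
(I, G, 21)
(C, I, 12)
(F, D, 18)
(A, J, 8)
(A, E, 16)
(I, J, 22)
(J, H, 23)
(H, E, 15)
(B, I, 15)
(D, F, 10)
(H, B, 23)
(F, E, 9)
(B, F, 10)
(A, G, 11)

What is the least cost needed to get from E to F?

Shortest distances from E:
E: 0
A: 23  (via E)
J: 31  (via A)
G: 34  (via A)
D: 38  (via G)
C: 45  (via D)
F: 48  (via D)
Shortest route: E → A → G → D → F = 48.

48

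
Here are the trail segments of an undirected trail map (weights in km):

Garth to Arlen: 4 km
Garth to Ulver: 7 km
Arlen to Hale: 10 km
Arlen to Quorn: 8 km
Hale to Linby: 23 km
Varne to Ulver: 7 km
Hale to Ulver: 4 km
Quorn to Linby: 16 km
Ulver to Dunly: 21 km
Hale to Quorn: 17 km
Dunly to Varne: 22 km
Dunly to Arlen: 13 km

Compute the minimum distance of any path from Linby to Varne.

Enumerating some paths:
Linby–Hale–Ulver–Varne: 23+4+7 = 34
Linby–Quorn–Arlen–Garth–Ulver–Varne: 16+8+4+7+7 = 42
The minimum is 34 km via Linby–Hale–Ulver–Varne.

34 km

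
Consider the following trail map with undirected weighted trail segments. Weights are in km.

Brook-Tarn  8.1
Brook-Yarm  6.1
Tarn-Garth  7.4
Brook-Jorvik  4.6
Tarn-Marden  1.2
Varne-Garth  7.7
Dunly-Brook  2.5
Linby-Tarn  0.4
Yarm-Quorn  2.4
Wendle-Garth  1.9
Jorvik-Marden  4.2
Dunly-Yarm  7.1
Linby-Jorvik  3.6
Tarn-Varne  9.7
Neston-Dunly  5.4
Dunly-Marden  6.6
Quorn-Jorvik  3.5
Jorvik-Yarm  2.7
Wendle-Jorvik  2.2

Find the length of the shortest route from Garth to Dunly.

Running Dijkstra from Garth:
Garth: 0
Wendle: 1.9  (via Garth)
Jorvik: 4.1  (via Wendle)
Yarm: 6.8  (via Jorvik)
Tarn: 7.4  (via Garth)
Quorn: 7.6  (via Jorvik)
Varne: 7.7  (via Garth)
Linby: 7.7  (via Jorvik)
Marden: 8.3  (via Jorvik)
Brook: 8.7  (via Jorvik)
Dunly: 11.2  (via Brook)
Shortest route: Garth–Wendle–Jorvik–Brook–Dunly = 11.2 km.

11.2 km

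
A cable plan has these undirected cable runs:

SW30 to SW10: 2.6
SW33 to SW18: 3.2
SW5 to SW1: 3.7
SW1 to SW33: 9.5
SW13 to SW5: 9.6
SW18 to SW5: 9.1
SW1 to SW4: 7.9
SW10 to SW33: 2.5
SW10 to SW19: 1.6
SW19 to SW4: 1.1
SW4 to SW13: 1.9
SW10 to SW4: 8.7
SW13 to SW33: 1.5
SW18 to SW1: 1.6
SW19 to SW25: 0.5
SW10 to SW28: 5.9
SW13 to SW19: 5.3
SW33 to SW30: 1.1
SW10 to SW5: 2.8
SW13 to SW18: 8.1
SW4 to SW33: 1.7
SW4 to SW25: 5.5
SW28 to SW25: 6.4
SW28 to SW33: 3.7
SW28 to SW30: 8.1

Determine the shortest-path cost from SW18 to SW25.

6.5

Running Dijkstra from SW18:
SW18: 0
SW1: 1.6  (via SW18)
SW33: 3.2  (via SW18)
SW30: 4.3  (via SW33)
SW13: 4.7  (via SW33)
SW4: 4.9  (via SW33)
SW5: 5.3  (via SW1)
SW10: 5.7  (via SW33)
SW19: 6  (via SW4)
SW25: 6.5  (via SW19)
Shortest route: SW18–SW33–SW4–SW19–SW25 = 6.5.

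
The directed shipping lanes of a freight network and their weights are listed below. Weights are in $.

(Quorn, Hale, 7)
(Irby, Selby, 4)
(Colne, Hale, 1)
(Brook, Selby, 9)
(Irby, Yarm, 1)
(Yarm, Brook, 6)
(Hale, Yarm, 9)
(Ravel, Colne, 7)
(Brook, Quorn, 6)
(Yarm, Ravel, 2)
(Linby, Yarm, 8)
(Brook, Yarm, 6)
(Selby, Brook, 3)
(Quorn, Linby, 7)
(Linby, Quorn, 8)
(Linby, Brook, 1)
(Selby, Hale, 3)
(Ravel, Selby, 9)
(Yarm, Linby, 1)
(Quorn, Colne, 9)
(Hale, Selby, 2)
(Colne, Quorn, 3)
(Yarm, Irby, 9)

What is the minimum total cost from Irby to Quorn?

$9

Settle nodes by increasing distance from Irby:
Irby: 0
Yarm: 1  (via Irby)
Linby: 2  (via Yarm)
Brook: 3  (via Linby)
Ravel: 3  (via Yarm)
Selby: 4  (via Irby)
Hale: 7  (via Selby)
Quorn: 9  (via Brook)
Shortest route: Irby → Yarm → Linby → Brook → Quorn = $9.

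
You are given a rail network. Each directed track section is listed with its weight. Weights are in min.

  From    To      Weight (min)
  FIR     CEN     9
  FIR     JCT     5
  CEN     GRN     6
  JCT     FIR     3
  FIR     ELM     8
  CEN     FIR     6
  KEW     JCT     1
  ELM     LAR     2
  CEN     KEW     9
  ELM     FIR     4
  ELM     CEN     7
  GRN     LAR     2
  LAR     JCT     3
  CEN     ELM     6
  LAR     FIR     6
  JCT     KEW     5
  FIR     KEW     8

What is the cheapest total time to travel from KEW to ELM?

Running Dijkstra from KEW:
KEW: 0
JCT: 1  (via KEW)
FIR: 4  (via JCT)
ELM: 12  (via FIR)
Shortest route: KEW–JCT–FIR–ELM = 12 min.

12 min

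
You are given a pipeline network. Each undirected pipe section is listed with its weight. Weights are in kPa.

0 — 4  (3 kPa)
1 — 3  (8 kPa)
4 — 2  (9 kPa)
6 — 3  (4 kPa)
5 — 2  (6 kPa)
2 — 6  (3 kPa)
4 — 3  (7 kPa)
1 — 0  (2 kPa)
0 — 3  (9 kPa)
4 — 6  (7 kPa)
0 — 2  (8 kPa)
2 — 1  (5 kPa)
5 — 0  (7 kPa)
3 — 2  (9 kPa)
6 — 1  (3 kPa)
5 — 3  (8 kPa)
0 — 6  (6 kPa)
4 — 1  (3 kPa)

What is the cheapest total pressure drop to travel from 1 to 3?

7 kPa

Candidate routes:
1 → 6 → 3: 3+4 = 7
1 → 3: 8 = 8
1 → 4 → 3: 3+7 = 10
The minimum is 7 kPa via 1 → 6 → 3.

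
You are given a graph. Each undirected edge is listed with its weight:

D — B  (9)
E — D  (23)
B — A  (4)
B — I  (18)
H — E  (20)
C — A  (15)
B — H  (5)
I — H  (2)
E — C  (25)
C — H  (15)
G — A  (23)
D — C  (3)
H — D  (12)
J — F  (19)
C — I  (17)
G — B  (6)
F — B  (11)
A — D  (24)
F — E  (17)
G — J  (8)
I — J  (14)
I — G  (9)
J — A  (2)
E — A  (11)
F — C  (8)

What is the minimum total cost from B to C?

Enumerating some paths:
B–A–C: 4+15 = 19
B–D–C: 9+3 = 12
Cheapest is B–D–C at 12.

12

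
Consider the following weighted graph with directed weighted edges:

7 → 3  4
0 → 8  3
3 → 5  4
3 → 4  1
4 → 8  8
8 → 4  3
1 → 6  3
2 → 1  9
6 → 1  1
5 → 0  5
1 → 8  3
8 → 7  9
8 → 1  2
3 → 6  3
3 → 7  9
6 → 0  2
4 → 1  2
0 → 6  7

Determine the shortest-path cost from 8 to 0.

Settle nodes by increasing distance from 8:
8: 0
1: 2  (via 8)
4: 3  (via 8)
6: 5  (via 1)
0: 7  (via 6)
Shortest route: 8–1–6–0 = 7.

7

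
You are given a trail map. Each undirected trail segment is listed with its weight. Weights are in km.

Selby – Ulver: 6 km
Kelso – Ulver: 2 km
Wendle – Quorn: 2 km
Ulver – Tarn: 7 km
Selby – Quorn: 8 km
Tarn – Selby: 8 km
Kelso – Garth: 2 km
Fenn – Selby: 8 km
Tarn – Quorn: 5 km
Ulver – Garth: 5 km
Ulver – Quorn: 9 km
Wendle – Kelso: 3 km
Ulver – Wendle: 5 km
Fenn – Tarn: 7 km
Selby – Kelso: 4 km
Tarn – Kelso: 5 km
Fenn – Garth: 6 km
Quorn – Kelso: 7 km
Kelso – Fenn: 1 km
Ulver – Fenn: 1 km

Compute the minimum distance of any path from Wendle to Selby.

7 km

Compare a few routes:
Wendle - Kelso - Selby: 3+4 = 7
Wendle - Quorn - Selby: 2+8 = 10
Cheapest is Wendle - Kelso - Selby at 7 km.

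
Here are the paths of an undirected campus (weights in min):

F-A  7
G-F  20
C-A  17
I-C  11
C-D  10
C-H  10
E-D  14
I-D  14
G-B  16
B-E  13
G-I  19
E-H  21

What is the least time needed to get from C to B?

37 min

Shortest distances from C:
C: 0
D: 10  (via C)
H: 10  (via C)
I: 11  (via C)
A: 17  (via C)
E: 24  (via D)
F: 24  (via A)
G: 30  (via I)
B: 37  (via E)
Shortest route: C → D → E → B = 37 min.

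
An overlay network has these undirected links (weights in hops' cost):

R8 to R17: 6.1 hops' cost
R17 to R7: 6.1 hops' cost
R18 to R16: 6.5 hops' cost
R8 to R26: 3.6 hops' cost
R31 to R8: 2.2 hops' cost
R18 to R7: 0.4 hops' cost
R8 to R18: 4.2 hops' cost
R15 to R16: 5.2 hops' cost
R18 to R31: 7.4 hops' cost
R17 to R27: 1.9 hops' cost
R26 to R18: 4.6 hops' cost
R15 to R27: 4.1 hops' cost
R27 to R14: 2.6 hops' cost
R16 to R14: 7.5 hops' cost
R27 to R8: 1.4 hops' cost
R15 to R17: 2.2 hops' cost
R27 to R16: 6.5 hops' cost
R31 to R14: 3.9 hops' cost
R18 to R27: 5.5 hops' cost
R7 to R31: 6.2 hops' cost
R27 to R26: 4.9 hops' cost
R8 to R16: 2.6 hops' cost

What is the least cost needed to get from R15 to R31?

7.7 hops' cost

Compare a few routes:
R15–R27–R8–R31: 4.1+1.4+2.2 = 7.7
R15–R16–R8–R31: 5.2+2.6+2.2 = 10
R15–R17–R8–R31: 2.2+6.1+2.2 = 10.5
Cheapest is R15–R27–R8–R31 at 7.7 hops' cost.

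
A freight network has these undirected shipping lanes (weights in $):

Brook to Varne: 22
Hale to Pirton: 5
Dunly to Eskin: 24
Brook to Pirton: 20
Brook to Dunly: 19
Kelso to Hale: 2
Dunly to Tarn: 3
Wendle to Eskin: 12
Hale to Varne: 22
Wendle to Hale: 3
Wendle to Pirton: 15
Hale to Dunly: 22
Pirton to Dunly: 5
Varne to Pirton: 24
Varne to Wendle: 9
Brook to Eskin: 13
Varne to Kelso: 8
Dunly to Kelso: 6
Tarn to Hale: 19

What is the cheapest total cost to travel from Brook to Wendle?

$25

Candidate routes:
Brook - Eskin - Wendle: 13+12 = 25
Brook - Pirton - Hale - Wendle: 20+5+3 = 28
The minimum is $25 via Brook - Eskin - Wendle.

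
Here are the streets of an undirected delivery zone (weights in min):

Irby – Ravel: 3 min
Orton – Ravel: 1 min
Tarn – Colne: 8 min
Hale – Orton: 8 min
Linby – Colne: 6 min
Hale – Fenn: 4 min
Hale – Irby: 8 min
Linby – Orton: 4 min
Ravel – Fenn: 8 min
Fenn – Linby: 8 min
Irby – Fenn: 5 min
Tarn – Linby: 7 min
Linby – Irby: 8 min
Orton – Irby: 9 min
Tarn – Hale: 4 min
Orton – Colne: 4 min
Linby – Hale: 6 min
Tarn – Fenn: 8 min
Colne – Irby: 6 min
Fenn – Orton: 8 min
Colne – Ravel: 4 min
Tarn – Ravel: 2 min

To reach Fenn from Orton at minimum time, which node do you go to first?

Compare a few routes:
Orton → Fenn: 8 = 8
Orton → Ravel → Irby → Fenn: 1+3+5 = 9
Cheapest is Orton → Fenn at 8 min.
So from Orton the first move is to Fenn.

Fenn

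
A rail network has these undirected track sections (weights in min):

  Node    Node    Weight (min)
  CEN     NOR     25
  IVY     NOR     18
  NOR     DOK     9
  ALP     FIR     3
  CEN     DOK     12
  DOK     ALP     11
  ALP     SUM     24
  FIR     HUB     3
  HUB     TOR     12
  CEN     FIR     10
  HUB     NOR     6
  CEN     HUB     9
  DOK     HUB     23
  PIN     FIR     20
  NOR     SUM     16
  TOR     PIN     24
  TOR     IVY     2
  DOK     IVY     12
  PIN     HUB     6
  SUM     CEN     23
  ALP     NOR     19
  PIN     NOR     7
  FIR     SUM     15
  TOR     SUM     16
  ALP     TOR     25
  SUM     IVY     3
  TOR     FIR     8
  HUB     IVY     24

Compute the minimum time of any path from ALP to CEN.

Settle nodes by increasing distance from ALP:
ALP: 0
FIR: 3  (via ALP)
HUB: 6  (via FIR)
DOK: 11  (via ALP)
TOR: 11  (via FIR)
NOR: 12  (via HUB)
PIN: 12  (via HUB)
IVY: 13  (via TOR)
CEN: 13  (via FIR)
Shortest route: ALP → FIR → CEN = 13 min.

13 min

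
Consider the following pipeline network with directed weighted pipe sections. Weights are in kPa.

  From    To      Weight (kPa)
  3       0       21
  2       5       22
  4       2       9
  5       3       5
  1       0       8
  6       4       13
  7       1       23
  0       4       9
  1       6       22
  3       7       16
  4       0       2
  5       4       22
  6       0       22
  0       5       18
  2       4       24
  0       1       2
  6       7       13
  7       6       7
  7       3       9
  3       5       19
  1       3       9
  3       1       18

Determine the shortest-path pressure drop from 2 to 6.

Settle nodes by increasing distance from 2:
2: 0
5: 22  (via 2)
4: 24  (via 2)
0: 26  (via 4)
3: 27  (via 5)
1: 28  (via 0)
7: 43  (via 3)
6: 50  (via 1)
Shortest route: 2 → 4 → 0 → 1 → 6 = 50 kPa.

50 kPa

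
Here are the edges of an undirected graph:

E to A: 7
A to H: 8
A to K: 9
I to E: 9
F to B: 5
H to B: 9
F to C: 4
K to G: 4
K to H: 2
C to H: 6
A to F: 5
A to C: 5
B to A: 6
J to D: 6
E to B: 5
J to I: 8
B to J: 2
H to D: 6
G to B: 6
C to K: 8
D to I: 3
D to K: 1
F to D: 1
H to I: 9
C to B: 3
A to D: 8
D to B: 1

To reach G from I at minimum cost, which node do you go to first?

D

Enumerating some paths:
I–D–B–G: 3+1+6 = 10
I–D–K–G: 3+1+4 = 8
Cheapest is I–D–K–G at 8.
So from I the first move is to D.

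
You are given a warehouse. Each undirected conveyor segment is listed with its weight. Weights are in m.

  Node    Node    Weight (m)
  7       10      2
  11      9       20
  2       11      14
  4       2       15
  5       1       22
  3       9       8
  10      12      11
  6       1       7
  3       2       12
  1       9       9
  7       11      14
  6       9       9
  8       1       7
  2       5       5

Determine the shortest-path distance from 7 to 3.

40 m

Running Dijkstra from 7:
7: 0
10: 2  (via 7)
12: 13  (via 10)
11: 14  (via 7)
2: 28  (via 11)
5: 33  (via 2)
9: 34  (via 11)
3: 40  (via 2)
Shortest route: 7 → 11 → 2 → 3 = 40 m.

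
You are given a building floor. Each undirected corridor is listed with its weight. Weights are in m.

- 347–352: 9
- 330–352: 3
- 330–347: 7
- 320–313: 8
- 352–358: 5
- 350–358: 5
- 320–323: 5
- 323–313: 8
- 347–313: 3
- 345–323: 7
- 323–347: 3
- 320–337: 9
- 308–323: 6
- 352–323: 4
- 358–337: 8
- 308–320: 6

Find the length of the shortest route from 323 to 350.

Enumerating some paths:
323–320–337–358–350: 5+9+8+5 = 27
323–347–352–358–350: 3+9+5+5 = 22
323–352–358–350: 4+5+5 = 14
323–347–330–352–358–350: 3+7+3+5+5 = 23
The minimum is 14 m via 323–352–358–350.

14 m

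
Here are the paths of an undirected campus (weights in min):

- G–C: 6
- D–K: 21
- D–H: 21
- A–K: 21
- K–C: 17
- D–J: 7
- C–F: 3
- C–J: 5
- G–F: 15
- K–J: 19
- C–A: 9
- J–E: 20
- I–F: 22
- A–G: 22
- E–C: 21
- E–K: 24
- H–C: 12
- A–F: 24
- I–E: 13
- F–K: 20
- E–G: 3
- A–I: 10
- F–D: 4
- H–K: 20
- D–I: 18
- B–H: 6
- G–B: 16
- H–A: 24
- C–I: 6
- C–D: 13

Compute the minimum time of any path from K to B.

26 min

Settle nodes by increasing distance from K:
K: 0
C: 17  (via K)
J: 19  (via K)
F: 20  (via K)
H: 20  (via K)
A: 21  (via K)
D: 21  (via K)
G: 23  (via C)
I: 23  (via C)
E: 24  (via K)
B: 26  (via H)
Shortest route: K → H → B = 26 min.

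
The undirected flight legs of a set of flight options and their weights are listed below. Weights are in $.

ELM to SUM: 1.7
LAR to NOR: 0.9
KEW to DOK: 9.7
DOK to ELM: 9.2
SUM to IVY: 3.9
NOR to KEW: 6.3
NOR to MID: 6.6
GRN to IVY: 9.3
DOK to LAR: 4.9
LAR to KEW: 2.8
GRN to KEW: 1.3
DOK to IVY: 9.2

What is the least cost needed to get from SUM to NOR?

Enumerating some paths:
SUM–IVY–GRN–KEW–LAR–NOR: 3.9+9.3+1.3+2.8+0.9 = 18.2
SUM–IVY–GRN–KEW–NOR: 3.9+9.3+1.3+6.3 = 20.8
SUM–IVY–DOK–LAR–NOR: 3.9+9.2+4.9+0.9 = 18.9
SUM–ELM–DOK–LAR–NOR: 1.7+9.2+4.9+0.9 = 16.7
Cheapest is SUM–ELM–DOK–LAR–NOR at $16.7.

$16.7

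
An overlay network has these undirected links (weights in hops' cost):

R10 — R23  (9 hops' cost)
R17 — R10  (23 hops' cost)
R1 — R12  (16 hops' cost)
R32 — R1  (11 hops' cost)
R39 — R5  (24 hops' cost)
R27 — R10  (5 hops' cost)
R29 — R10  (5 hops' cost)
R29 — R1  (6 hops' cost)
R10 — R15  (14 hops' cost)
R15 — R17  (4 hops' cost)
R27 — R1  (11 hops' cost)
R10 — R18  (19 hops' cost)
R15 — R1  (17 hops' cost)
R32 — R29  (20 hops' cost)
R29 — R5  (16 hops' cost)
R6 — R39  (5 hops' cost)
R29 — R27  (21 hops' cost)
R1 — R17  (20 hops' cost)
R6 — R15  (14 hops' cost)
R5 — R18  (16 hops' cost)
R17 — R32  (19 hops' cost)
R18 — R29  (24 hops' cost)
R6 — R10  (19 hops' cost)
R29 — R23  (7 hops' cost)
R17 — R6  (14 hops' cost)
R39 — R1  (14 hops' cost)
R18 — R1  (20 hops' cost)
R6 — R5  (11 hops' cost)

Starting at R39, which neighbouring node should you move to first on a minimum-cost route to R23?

Enumerating some paths:
R39 - R6 - R10 - R29 - R23: 5+19+5+7 = 36
R39 - R6 - R10 - R23: 5+19+9 = 33
R39 - R1 - R29 - R23: 14+6+7 = 27
R39 - R1 - R29 - R10 - R23: 14+6+5+9 = 34
The minimum is 27 hops' cost via R39 - R1 - R29 - R23.
So from R39 the first move is to R1.

R1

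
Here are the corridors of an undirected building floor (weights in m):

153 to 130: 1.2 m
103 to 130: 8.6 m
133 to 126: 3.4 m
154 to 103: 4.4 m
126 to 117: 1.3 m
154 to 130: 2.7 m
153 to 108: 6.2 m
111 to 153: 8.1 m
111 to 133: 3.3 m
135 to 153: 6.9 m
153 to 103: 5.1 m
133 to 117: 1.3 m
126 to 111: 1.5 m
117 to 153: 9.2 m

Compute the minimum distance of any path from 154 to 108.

Candidate routes:
154–103–153–108: 4.4+5.1+6.2 = 15.7
154–130–103–153–108: 2.7+8.6+5.1+6.2 = 22.6
154–103–130–153–108: 4.4+8.6+1.2+6.2 = 20.4
154–130–153–108: 2.7+1.2+6.2 = 10.1
The minimum is 10.1 m via 154–130–153–108.

10.1 m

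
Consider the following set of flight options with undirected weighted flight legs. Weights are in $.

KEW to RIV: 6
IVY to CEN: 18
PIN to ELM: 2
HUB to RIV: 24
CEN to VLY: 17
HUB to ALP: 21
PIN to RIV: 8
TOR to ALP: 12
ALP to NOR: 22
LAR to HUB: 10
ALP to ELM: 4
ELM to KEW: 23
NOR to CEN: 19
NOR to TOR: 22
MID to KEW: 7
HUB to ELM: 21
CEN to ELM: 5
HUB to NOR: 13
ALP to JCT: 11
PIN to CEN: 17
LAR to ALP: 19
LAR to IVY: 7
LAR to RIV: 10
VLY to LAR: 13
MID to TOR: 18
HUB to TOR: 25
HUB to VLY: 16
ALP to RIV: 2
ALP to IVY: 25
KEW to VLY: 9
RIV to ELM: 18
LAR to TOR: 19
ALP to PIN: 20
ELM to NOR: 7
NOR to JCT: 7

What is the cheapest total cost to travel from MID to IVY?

$30

Shortest distances from MID:
MID: 0
KEW: 7  (via MID)
RIV: 13  (via KEW)
ALP: 15  (via RIV)
VLY: 16  (via KEW)
TOR: 18  (via MID)
ELM: 19  (via ALP)
PIN: 21  (via RIV)
LAR: 23  (via RIV)
CEN: 24  (via ELM)
NOR: 26  (via ELM)
JCT: 26  (via ALP)
IVY: 30  (via LAR)
Shortest route: MID–KEW–RIV–LAR–IVY = $30.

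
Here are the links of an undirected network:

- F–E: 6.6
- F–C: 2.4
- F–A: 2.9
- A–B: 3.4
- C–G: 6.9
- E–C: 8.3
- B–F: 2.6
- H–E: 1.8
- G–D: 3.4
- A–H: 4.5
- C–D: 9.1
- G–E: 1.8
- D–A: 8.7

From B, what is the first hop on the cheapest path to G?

F

Candidate routes:
B–F–E–G: 2.6+6.6+1.8 = 11
B–F–C–G: 2.6+2.4+6.9 = 11.9
B–A–H–E–G: 3.4+4.5+1.8+1.8 = 11.5
The minimum is 11 via B–F–E–G.
So from B the first move is to F.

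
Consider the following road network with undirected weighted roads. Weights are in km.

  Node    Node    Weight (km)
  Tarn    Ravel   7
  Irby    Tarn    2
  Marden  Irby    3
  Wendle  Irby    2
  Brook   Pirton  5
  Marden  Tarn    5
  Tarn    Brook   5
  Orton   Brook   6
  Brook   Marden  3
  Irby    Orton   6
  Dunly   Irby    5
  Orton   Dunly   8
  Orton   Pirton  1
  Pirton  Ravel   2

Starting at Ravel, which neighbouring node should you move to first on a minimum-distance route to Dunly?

Compare a few routes:
Ravel → Pirton → Orton → Irby → Dunly: 2+1+6+5 = 14
Ravel → Tarn → Irby → Dunly: 7+2+5 = 14
Ravel → Pirton → Brook → Marden → Irby → Dunly: 2+5+3+3+5 = 18
Ravel → Pirton → Orton → Dunly: 2+1+8 = 11
The minimum is 11 km via Ravel → Pirton → Orton → Dunly.
So from Ravel the first move is to Pirton.

Pirton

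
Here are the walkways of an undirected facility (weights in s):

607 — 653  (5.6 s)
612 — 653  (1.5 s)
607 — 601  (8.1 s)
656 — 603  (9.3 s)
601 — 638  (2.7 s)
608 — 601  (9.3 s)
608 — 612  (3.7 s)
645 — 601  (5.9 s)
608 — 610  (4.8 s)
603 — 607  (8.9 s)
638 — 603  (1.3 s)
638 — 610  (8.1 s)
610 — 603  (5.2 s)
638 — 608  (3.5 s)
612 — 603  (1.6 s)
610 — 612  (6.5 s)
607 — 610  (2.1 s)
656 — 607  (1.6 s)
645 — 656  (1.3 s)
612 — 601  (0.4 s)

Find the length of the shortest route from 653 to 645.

7.8 s

Settle nodes by increasing distance from 653:
653: 0
612: 1.5  (via 653)
601: 1.9  (via 612)
603: 3.1  (via 612)
638: 4.4  (via 603)
608: 5.2  (via 612)
607: 5.6  (via 653)
656: 7.2  (via 607)
610: 7.7  (via 607)
645: 7.8  (via 601)
Shortest route: 653 → 612 → 601 → 645 = 7.8 s.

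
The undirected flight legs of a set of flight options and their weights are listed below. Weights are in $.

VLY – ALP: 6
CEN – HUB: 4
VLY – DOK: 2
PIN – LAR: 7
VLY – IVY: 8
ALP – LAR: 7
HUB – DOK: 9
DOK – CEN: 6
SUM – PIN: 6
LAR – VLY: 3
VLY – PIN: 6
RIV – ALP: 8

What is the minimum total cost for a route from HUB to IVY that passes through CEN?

Shortest HUB→CEN: HUB → CEN = 4
Shortest CEN→IVY: CEN → DOK → VLY → IVY = 16
Total via CEN: 4 + 16 = $20.

$20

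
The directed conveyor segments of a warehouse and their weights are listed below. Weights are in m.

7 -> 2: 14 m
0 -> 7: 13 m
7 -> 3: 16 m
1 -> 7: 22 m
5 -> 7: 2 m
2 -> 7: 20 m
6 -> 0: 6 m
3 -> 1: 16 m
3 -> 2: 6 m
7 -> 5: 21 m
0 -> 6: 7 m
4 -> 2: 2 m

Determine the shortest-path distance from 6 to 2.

33 m

Running Dijkstra from 6:
6: 0
0: 6  (via 6)
7: 19  (via 0)
2: 33  (via 7)
Shortest route: 6 → 0 → 7 → 2 = 33 m.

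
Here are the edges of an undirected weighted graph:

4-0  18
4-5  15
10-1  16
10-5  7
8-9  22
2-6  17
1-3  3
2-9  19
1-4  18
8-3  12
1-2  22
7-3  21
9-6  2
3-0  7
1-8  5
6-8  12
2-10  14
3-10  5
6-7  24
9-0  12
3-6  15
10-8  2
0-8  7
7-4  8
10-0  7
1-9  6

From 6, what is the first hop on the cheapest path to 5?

8

Candidate routes:
6–8–10–5: 12+2+7 = 21
6–9–1–8–10–5: 2+6+5+2+7 = 22
The minimum is 21 via 6–8–10–5.
So from 6 the first move is to 8.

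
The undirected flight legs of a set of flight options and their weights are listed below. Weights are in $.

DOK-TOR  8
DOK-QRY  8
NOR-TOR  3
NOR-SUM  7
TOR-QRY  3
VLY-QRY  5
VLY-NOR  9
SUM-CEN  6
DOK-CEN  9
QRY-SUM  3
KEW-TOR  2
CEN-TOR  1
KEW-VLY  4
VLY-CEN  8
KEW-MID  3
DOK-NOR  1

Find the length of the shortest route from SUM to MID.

$11

Settle nodes by increasing distance from SUM:
SUM: 0
QRY: 3  (via SUM)
CEN: 6  (via SUM)
TOR: 6  (via QRY)
NOR: 7  (via SUM)
VLY: 8  (via QRY)
KEW: 8  (via TOR)
DOK: 8  (via NOR)
MID: 11  (via KEW)
Shortest route: SUM–QRY–TOR–KEW–MID = $11.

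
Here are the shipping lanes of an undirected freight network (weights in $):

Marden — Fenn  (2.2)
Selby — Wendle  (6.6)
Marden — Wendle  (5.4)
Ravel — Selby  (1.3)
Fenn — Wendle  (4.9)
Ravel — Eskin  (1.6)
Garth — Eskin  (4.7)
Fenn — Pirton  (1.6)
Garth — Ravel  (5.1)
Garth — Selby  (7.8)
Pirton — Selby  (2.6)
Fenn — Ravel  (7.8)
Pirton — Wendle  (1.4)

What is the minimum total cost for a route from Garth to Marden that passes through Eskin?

Shortest Garth→Eskin: Garth–Eskin = 4.7
Best Eskin to Marden: Eskin–Ravel–Selby–Pirton–Fenn–Marden costing 9.3
Total via Eskin: 4.7 + 9.3 = $14.

$14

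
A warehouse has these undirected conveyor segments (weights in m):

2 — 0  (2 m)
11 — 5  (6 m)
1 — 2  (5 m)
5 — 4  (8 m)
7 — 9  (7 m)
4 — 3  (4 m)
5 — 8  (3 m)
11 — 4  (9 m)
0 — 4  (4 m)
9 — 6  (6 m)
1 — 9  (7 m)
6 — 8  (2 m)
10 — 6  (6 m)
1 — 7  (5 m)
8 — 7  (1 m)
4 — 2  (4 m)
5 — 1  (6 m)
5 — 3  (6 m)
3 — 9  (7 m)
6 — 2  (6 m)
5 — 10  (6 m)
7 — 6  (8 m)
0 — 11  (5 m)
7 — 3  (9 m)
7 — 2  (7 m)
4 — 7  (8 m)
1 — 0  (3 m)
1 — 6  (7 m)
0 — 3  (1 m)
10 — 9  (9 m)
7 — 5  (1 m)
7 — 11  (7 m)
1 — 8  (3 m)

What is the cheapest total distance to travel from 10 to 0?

Compare a few routes:
10–6–2–0: 6+6+2 = 14
10–5–3–0: 6+6+1 = 13
10–5–7–8–1–0: 6+1+1+3+3 = 14
The minimum is 13 m via 10–5–3–0.

13 m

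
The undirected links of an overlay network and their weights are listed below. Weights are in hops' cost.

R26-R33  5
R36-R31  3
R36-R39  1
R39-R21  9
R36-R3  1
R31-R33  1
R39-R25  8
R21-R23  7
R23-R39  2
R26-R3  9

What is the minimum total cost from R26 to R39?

Shortest distances from R26:
R26: 0
R33: 5  (via R26)
R31: 6  (via R33)
R36: 9  (via R31)
R3: 9  (via R26)
R39: 10  (via R36)
Shortest route: R26 → R33 → R31 → R36 → R39 = 10 hops' cost.

10 hops' cost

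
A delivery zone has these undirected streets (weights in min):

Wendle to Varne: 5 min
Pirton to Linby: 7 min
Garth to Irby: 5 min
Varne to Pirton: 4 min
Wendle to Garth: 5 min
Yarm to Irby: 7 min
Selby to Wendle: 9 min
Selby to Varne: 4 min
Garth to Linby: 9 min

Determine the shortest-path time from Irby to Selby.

Enumerating some paths:
Irby - Garth - Wendle - Selby: 5+5+9 = 19
Irby - Garth - Linby - Pirton - Varne - Selby: 5+9+7+4+4 = 29
Cheapest is Irby - Garth - Wendle - Selby at 19 min.

19 min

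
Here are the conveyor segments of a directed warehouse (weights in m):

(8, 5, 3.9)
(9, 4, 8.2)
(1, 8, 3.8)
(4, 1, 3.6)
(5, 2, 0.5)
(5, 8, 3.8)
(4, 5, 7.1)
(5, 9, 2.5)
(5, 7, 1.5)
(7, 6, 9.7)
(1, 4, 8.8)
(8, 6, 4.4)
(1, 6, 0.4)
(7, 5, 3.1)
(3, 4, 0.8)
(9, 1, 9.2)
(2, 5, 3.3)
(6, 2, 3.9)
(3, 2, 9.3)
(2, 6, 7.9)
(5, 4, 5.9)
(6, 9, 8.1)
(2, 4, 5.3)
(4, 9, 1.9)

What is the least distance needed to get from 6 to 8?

Enumerating some paths:
6–2–4–5–8: 3.9+5.3+7.1+3.8 = 20.1
6–2–4–1–8: 3.9+5.3+3.6+3.8 = 16.6
6–2–5–8: 3.9+3.3+3.8 = 11
The minimum is 11 m via 6–2–5–8.

11 m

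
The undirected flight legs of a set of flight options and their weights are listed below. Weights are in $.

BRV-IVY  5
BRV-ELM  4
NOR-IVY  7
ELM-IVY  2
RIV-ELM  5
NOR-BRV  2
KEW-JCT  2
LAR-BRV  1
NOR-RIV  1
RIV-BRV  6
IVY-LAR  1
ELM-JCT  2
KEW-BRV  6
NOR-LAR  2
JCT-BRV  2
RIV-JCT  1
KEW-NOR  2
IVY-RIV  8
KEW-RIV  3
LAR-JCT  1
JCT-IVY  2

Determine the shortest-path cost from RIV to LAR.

$2

Settle nodes by increasing distance from RIV:
RIV: 0
NOR: 1  (via RIV)
JCT: 1  (via RIV)
LAR: 2  (via JCT)
Shortest route: RIV–JCT–LAR = $2.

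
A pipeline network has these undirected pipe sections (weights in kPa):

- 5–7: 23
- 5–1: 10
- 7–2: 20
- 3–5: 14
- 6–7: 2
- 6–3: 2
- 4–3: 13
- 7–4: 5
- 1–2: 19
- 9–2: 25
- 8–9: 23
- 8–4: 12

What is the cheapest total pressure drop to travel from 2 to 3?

24 kPa

Candidate routes:
2–7–6–3: 20+2+2 = 24
2–7–4–3: 20+5+13 = 38
2–1–5–7–6–3: 19+10+23+2+2 = 56
2–1–5–3: 19+10+14 = 43
The minimum is 24 kPa via 2–7–6–3.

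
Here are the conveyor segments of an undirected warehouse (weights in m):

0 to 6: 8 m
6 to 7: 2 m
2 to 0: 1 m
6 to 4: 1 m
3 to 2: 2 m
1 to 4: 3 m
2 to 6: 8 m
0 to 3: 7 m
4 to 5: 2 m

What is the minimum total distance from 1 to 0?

12 m

Running Dijkstra from 1:
1: 0
4: 3  (via 1)
6: 4  (via 4)
5: 5  (via 4)
7: 6  (via 6)
0: 12  (via 6)
Shortest route: 1–4–6–0 = 12 m.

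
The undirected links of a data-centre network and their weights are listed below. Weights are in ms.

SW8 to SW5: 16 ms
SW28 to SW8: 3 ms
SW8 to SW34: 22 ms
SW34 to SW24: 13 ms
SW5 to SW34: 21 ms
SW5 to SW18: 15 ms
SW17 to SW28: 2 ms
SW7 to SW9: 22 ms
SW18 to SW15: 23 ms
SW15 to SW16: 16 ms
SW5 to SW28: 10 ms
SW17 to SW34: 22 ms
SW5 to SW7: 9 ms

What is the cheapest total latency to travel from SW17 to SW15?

Candidate routes:
SW17–SW28–SW5–SW18–SW15: 2+10+15+23 = 50
SW17–SW28–SW8–SW5–SW18–SW15: 2+3+16+15+23 = 59
The minimum is 50 ms via SW17–SW28–SW5–SW18–SW15.

50 ms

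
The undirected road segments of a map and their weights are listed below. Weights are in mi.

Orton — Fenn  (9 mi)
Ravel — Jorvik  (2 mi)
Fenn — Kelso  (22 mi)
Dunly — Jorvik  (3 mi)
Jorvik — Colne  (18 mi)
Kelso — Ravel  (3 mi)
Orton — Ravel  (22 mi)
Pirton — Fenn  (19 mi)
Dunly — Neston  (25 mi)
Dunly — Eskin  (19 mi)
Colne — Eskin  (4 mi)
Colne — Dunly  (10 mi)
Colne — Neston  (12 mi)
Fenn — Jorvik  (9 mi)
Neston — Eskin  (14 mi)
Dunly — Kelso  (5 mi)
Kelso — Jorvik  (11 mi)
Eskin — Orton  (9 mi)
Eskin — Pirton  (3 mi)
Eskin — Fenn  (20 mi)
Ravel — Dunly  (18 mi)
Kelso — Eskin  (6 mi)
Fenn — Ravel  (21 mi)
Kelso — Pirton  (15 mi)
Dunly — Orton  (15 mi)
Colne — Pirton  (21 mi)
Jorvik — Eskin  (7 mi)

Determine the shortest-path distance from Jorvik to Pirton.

Compare a few routes:
Jorvik → Dunly → Kelso → Eskin → Pirton: 3+5+6+3 = 17
Jorvik → Ravel → Kelso → Eskin → Pirton: 2+3+6+3 = 14
Jorvik → Ravel → Kelso → Pirton: 2+3+15 = 20
Jorvik → Eskin → Pirton: 7+3 = 10
Cheapest is Jorvik → Eskin → Pirton at 10 mi.

10 mi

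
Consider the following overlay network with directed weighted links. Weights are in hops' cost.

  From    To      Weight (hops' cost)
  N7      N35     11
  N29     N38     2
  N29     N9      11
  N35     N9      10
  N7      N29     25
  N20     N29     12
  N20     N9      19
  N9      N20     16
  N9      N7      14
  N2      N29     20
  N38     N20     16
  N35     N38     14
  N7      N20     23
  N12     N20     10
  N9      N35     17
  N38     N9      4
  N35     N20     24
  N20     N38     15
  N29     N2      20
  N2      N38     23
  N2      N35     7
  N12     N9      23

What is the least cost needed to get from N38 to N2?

48 hops' cost

Enumerating some paths:
N38–N20–N29–N2: 16+12+20 = 48
N38–N9–N20–N29–N2: 4+16+12+20 = 52
N38–N9–N7–N29–N2: 4+14+25+20 = 63
The minimum is 48 hops' cost via N38–N20–N29–N2.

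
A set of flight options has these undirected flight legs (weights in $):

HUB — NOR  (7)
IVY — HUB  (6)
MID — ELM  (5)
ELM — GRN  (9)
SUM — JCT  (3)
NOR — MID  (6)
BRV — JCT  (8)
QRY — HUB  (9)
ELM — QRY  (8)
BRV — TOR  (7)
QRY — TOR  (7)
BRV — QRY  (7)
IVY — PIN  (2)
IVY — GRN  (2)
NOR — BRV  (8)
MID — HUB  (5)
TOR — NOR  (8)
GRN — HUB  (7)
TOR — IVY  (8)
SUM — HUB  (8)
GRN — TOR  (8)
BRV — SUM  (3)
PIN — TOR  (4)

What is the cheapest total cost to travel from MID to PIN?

Candidate routes:
MID–HUB–GRN–IVY–PIN: 5+7+2+2 = 16
MID–HUB–IVY–PIN: 5+6+2 = 13
Cheapest is MID–HUB–IVY–PIN at $13.

$13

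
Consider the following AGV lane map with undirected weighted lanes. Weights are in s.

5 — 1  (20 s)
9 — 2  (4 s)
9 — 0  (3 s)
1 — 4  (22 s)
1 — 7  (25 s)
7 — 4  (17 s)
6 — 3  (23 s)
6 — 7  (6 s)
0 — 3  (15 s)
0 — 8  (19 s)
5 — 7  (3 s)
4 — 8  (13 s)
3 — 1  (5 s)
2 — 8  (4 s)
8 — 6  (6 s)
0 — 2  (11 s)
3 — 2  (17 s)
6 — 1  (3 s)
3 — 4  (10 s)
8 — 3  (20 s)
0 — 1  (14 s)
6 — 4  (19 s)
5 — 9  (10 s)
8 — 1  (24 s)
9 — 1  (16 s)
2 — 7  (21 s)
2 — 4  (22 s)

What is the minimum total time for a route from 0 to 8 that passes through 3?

29 s

Best 0 to 3: 0–3 costing 15
Best 3 to 8: 3–1–6–8 costing 14
Total via 3: 15 + 14 = 29 s.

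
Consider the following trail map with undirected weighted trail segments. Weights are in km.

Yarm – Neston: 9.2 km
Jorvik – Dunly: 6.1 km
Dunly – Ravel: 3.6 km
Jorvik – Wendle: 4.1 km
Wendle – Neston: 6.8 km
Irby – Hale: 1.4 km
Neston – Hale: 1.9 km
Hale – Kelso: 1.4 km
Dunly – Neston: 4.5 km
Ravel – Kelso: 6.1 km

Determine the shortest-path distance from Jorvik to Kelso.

Enumerating some paths:
Jorvik - Wendle - Neston - Hale - Kelso: 4.1+6.8+1.9+1.4 = 14.2
Jorvik - Dunly - Neston - Hale - Kelso: 6.1+4.5+1.9+1.4 = 13.9
The minimum is 13.9 km via Jorvik - Dunly - Neston - Hale - Kelso.

13.9 km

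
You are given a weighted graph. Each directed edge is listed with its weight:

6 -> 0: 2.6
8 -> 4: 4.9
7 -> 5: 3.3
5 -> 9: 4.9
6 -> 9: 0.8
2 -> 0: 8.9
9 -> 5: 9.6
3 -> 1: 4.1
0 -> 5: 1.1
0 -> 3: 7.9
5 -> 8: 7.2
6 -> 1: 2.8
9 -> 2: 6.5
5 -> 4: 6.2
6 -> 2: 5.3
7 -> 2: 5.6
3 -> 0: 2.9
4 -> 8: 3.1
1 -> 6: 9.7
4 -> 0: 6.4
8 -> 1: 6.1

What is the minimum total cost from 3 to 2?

15.4

Running Dijkstra from 3:
3: 0
0: 2.9  (via 3)
5: 4  (via 0)
1: 4.1  (via 3)
9: 8.9  (via 5)
4: 10.2  (via 5)
8: 11.2  (via 5)
6: 13.8  (via 1)
2: 15.4  (via 9)
Shortest route: 3 → 0 → 5 → 9 → 2 = 15.4.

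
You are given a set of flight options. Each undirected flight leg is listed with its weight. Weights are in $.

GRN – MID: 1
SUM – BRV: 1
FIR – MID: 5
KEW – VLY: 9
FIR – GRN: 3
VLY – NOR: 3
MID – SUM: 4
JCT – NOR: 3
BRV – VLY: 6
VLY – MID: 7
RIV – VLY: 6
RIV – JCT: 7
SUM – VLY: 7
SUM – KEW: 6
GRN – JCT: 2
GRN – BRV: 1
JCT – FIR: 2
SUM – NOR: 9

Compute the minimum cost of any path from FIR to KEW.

$11

Candidate routes:
FIR → MID → GRN → BRV → SUM → KEW: 5+1+1+1+6 = 14
FIR → JCT → GRN → BRV → SUM → KEW: 2+2+1+1+6 = 12
FIR → GRN → BRV → SUM → KEW: 3+1+1+6 = 11
FIR → GRN → MID → SUM → KEW: 3+1+4+6 = 14
The minimum is $11 via FIR → GRN → BRV → SUM → KEW.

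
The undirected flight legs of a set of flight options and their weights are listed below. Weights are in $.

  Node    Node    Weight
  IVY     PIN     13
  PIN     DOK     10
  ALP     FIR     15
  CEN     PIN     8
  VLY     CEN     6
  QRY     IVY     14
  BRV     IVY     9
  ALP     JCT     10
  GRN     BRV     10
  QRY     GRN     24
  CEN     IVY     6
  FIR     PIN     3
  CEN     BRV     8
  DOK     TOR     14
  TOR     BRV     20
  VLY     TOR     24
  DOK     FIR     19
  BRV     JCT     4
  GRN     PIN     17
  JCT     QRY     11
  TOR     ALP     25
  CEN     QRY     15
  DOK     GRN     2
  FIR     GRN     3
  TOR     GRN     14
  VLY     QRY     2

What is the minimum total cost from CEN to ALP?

Shortest distances from CEN:
CEN: 0
IVY: 6  (via CEN)
VLY: 6  (via CEN)
PIN: 8  (via CEN)
QRY: 8  (via VLY)
BRV: 8  (via CEN)
FIR: 11  (via PIN)
JCT: 12  (via BRV)
GRN: 14  (via FIR)
DOK: 16  (via GRN)
ALP: 22  (via JCT)
Shortest route: CEN–BRV–JCT–ALP = $22.

$22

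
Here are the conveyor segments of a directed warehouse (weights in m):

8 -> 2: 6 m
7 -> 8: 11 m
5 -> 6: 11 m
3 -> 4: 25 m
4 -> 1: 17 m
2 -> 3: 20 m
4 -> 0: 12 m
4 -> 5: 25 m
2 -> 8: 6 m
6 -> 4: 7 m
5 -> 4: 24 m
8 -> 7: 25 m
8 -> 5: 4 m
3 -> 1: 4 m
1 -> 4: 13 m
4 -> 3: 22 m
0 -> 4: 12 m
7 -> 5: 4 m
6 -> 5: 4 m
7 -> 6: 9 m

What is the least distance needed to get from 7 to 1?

Settle nodes by increasing distance from 7:
7: 0
5: 4  (via 7)
6: 9  (via 7)
8: 11  (via 7)
4: 16  (via 6)
2: 17  (via 8)
0: 28  (via 4)
1: 33  (via 4)
Shortest route: 7 → 6 → 4 → 1 = 33 m.

33 m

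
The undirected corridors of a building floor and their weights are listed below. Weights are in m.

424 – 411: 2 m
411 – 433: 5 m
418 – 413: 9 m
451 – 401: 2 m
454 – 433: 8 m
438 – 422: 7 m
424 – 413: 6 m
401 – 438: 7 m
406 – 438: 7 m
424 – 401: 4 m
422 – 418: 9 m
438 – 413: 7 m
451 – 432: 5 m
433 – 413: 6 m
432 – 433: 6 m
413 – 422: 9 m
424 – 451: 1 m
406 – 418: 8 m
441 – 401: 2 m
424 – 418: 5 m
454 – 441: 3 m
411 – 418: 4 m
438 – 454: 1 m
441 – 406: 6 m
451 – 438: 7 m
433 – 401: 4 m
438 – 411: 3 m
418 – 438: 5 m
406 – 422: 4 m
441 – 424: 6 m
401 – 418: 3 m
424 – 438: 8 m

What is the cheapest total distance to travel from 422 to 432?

18 m

Candidate routes:
422–438–411–424–451–432: 7+3+2+1+5 = 18
422–418–401–451–432: 9+3+2+5 = 19
422–438–451–432: 7+7+5 = 19
422–406–441–401–451–432: 4+6+2+2+5 = 19
Cheapest is 422–438–411–424–451–432 at 18 m.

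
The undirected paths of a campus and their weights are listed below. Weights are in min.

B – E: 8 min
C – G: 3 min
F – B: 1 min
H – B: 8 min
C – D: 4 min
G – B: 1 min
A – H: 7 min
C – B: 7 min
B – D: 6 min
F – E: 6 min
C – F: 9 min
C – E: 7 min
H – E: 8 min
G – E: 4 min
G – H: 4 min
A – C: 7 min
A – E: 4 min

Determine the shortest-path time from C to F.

5 min

Enumerating some paths:
C - G - B - F: 3+1+1 = 5
C - B - F: 7+1 = 8
Cheapest is C - G - B - F at 5 min.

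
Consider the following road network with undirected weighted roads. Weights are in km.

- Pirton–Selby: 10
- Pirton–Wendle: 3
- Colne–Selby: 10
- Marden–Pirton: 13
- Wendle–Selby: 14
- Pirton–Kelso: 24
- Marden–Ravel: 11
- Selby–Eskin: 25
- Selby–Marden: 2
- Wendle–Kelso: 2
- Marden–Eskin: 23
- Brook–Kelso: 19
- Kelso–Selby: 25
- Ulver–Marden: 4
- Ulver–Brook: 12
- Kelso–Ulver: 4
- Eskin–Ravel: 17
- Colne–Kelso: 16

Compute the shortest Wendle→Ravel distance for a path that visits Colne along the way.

41 km

Shortest Wendle→Colne: Wendle–Kelso–Colne = 18
Best Colne to Ravel: Colne–Selby–Marden–Ravel costing 23
Total via Colne: 18 + 23 = 41 km.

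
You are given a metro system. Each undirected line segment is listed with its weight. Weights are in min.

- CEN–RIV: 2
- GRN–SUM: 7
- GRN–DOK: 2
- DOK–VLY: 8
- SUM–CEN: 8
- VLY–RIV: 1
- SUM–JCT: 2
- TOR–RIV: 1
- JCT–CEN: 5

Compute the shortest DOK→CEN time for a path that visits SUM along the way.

16 min

Best DOK to SUM: DOK → GRN → SUM costing 9
Best SUM to CEN: SUM → JCT → CEN costing 7
Total via SUM: 9 + 7 = 16 min.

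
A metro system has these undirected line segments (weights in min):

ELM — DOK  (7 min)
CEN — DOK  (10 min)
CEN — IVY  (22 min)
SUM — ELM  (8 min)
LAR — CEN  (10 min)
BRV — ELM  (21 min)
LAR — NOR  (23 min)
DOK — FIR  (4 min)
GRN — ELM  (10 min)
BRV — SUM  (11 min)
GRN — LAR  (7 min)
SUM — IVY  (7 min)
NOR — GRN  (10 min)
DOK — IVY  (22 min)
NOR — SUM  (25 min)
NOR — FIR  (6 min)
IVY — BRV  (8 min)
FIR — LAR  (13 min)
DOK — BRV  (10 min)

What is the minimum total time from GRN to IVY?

Shortest distances from GRN:
GRN: 0
LAR: 7  (via GRN)
ELM: 10  (via GRN)
NOR: 10  (via GRN)
FIR: 16  (via NOR)
CEN: 17  (via LAR)
DOK: 17  (via ELM)
SUM: 18  (via ELM)
IVY: 25  (via SUM)
Shortest route: GRN–ELM–SUM–IVY = 25 min.

25 min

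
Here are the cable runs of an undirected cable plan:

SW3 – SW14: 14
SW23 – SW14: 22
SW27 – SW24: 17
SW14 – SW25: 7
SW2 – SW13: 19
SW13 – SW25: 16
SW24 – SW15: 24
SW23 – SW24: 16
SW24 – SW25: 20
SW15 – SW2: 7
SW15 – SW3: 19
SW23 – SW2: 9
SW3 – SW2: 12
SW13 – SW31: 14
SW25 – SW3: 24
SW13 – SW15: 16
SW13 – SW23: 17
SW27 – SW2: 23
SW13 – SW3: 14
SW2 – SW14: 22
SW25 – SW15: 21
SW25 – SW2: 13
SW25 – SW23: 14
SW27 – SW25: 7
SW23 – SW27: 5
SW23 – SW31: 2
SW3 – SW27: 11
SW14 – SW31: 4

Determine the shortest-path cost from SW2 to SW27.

14

Shortest distances from SW2:
SW2: 0
SW15: 7  (via SW2)
SW23: 9  (via SW2)
SW31: 11  (via SW23)
SW3: 12  (via SW2)
SW25: 13  (via SW2)
SW27: 14  (via SW23)
Shortest route: SW2–SW23–SW27 = 14.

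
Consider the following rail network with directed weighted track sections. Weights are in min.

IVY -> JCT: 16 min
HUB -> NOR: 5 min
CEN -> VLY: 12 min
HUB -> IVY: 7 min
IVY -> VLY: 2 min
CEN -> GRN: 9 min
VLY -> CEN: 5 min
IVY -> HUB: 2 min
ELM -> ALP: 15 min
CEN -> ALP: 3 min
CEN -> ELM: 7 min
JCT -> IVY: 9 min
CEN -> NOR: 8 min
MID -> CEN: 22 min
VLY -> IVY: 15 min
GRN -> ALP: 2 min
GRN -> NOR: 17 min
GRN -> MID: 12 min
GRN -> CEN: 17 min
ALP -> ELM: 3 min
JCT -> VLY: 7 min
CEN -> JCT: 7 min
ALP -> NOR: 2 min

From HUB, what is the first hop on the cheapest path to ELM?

Compare a few routes:
HUB - IVY - VLY - CEN - ELM: 7+2+5+7 = 21
HUB - IVY - VLY - CEN - ALP - ELM: 7+2+5+3+3 = 20
Cheapest is HUB - IVY - VLY - CEN - ALP - ELM at 20 min.
So from HUB the first move is to IVY.

IVY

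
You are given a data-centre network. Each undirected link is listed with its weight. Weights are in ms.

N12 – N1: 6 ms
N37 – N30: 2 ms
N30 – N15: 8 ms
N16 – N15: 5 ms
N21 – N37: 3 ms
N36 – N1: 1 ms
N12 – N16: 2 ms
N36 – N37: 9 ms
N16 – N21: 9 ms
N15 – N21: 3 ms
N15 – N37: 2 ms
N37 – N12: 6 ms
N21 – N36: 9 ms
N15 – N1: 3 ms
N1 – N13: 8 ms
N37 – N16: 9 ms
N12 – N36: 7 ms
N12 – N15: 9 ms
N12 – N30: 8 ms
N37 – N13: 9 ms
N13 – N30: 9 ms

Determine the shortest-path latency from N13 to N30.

Settle nodes by increasing distance from N13:
N13: 0
N1: 8  (via N13)
N36: 9  (via N1)
N30: 9  (via N13)
Shortest route: N13 → N30 = 9 ms.

9 ms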